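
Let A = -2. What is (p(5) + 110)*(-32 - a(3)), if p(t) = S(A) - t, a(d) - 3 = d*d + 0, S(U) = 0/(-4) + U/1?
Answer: -4532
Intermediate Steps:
S(U) = U (S(U) = 0*(-1/4) + U*1 = 0 + U = U)
a(d) = 3 + d**2 (a(d) = 3 + (d*d + 0) = 3 + (d**2 + 0) = 3 + d**2)
p(t) = -2 - t
(p(5) + 110)*(-32 - a(3)) = ((-2 - 1*5) + 110)*(-32 - (3 + 3**2)) = ((-2 - 5) + 110)*(-32 - (3 + 9)) = (-7 + 110)*(-32 - 1*12) = 103*(-32 - 12) = 103*(-44) = -4532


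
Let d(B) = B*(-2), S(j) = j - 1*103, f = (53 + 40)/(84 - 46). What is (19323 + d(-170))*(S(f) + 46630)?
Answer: 34766523897/38 ≈ 9.1491e+8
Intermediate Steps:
f = 93/38 ≈ 2.4474
S(j) = -103 + j (S(j) = j - 103 = -103 + j)
d(B) = -2*B
(19323 + d(-170))*(S(f) + 46630) = (19323 - 2*(-170))*((-103 + 93/38) + 46630) = (19323 + 340)*(-3821/38 + 46630) = 19663*(1768119/38) = 34766523897/38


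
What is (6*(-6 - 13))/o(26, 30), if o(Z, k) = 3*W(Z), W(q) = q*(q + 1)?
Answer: -19/351 ≈ -0.054131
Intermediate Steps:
W(q) = q*(1 + q)
o(Z, k) = 3*Z*(1 + Z) (o(Z, k) = 3*(Z*(1 + Z)) = 3*Z*(1 + Z))
(6*(-6 - 13))/o(26, 30) = (6*(-6 - 13))/((3*26*(1 + 26))) = (6*(-19))/((3*26*27)) = -114/2106 = -114*1/2106 = -19/351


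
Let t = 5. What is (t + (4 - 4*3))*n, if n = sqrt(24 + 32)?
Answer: -6*sqrt(14) ≈ -22.450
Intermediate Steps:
n = 2*sqrt(14) (n = sqrt(56) = 2*sqrt(14) ≈ 7.4833)
(t + (4 - 4*3))*n = (5 + (4 - 4*3))*(2*sqrt(14)) = (5 + (4 - 12))*(2*sqrt(14)) = (5 - 8)*(2*sqrt(14)) = -6*sqrt(14)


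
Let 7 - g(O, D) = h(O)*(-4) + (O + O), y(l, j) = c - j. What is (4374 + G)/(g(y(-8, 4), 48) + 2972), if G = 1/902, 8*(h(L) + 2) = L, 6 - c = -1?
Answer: 3945349/2675783 ≈ 1.4745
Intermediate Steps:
c = 7 (c = 6 - 1*(-1) = 6 + 1 = 7)
h(L) = -2 + L/8
y(l, j) = 7 - j
g(O, D) = -1 - 3*O/2 (g(O, D) = 7 - ((-2 + O/8)*(-4) + (O + O)) = 7 - ((8 - O/2) + 2*O) = 7 - (8 + 3*O/2) = 7 + (-8 - 3*O/2) = -1 - 3*O/2)
G = 1/902 ≈ 0.0011086
(4374 + G)/(g(y(-8, 4), 48) + 2972) = (4374 + 1/902)/((-1 - 3*(7 - 1*4)/2) + 2972) = 3945349/(902*((-1 - 3*(7 - 4)/2) + 2972)) = 3945349/(902*((-1 - 3/2*3) + 2972)) = 3945349/(902*((-1 - 9/2) + 2972)) = 3945349/(902*(-11/2 + 2972)) = 3945349/(902*(5933/2)) = (3945349/902)*(2/5933) = 3945349/2675783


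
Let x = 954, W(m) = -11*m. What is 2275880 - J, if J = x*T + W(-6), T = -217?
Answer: 2482832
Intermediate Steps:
J = -206952 (J = 954*(-217) - 11*(-6) = -207018 + 66 = -206952)
2275880 - J = 2275880 - 1*(-206952) = 2275880 + 206952 = 2482832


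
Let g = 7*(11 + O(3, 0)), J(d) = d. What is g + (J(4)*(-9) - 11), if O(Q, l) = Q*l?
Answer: 30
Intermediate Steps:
g = 77 (g = 7*(11 + 3*0) = 7*(11 + 0) = 7*11 = 77)
g + (J(4)*(-9) - 11) = 77 + (4*(-9) - 11) = 77 + (-36 - 11) = 77 - 47 = 30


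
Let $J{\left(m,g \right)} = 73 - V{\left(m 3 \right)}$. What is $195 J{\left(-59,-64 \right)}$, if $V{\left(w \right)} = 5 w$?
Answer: $186810$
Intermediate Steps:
$J{\left(m,g \right)} = 73 - 15 m$ ($J{\left(m,g \right)} = 73 - 5 m 3 = 73 - 5 \cdot 3 m = 73 - 15 m$)
$195 J{\left(-59,-64 \right)} = 195 \left(73 - -885\right) = 195 \left(73 + 885\right) = 195 \cdot 958 = 186810$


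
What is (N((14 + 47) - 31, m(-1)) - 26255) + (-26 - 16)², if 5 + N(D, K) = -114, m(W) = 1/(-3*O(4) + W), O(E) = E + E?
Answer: -24610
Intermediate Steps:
O(E) = 2*E
m(W) = 1/(-24 + W) (m(W) = 1/(-6*4 + W) = 1/(-3*8 + W) = 1/(-24 + W))
N(D, K) = -119 (N(D, K) = -5 - 114 = -119)
(N((14 + 47) - 31, m(-1)) - 26255) + (-26 - 16)² = (-119 - 26255) + (-26 - 16)² = -26374 + (-42)² = -26374 + 1764 = -24610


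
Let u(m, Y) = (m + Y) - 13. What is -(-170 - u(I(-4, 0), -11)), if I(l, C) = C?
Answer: 146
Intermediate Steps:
u(m, Y) = -13 + Y + m (u(m, Y) = (Y + m) - 13 = -13 + Y + m)
-(-170 - u(I(-4, 0), -11)) = -(-170 - (-13 - 11 + 0)) = -(-170 - 1*(-24)) = -(-170 + 24) = -1*(-146) = 146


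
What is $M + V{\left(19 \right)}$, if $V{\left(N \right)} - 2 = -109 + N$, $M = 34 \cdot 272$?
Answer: $9160$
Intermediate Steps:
$M = 9248$
$V{\left(N \right)} = -107 + N$ ($V{\left(N \right)} = 2 + \left(-109 + N\right) = -107 + N$)
$M + V{\left(19 \right)} = 9248 + \left(-107 + 19\right) = 9248 - 88 = 9160$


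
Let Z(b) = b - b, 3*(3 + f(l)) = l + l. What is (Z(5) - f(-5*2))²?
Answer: 841/9 ≈ 93.444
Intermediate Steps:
f(l) = -3 + 2*l/3 (f(l) = -3 + (l + l)/3 = -3 + (2*l)/3 = -3 + 2*l/3)
Z(b) = 0
(Z(5) - f(-5*2))² = (0 - (-3 + 2*(-5*2)/3))² = (0 - (-3 + (⅔)*(-10)))² = (0 - (-3 - 20/3))² = (0 - 1*(-29/3))² = (0 + 29/3)² = (29/3)² = 841/9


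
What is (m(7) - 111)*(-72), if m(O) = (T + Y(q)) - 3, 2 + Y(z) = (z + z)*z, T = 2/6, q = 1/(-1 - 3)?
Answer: 8319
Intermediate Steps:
q = -1/4 (q = 1/(-4) = -1/4 ≈ -0.25000)
T = 1/3 (T = 2*(1/6) = 1/3 ≈ 0.33333)
Y(z) = -2 + 2*z**2 (Y(z) = -2 + (z + z)*z = -2 + (2*z)*z = -2 + 2*z**2)
m(O) = -109/24 (m(O) = (1/3 + (-2 + 2*(-1/4)**2)) - 3 = (1/3 + (-2 + 2*(1/16))) - 3 = (1/3 + (-2 + 1/8)) - 3 = (1/3 - 15/8) - 3 = -37/24 - 3 = -109/24)
(m(7) - 111)*(-72) = (-109/24 - 111)*(-72) = -2773/24*(-72) = 8319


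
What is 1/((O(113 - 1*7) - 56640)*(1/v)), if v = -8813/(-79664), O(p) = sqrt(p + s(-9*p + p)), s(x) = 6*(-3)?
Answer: -7799505/3993269420062 - 8813*sqrt(22)/127784621441984 ≈ -1.9535e-6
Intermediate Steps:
s(x) = -18
O(p) = sqrt(-18 + p) (O(p) = sqrt(p - 18) = sqrt(-18 + p))
v = 8813/79664 (v = -8813*(-1/79664) = 8813/79664 ≈ 0.11063)
1/((O(113 - 1*7) - 56640)*(1/v)) = 1/((sqrt(-18 + (113 - 1*7)) - 56640)*(1/(8813/79664))) = 1/((sqrt(-18 + (113 - 7)) - 56640)*(79664/8813)) = (8813/79664)/(sqrt(-18 + 106) - 56640) = (8813/79664)/(sqrt(88) - 56640) = (8813/79664)/(2*sqrt(22) - 56640) = (8813/79664)/(-56640 + 2*sqrt(22)) = 8813/(79664*(-56640 + 2*sqrt(22)))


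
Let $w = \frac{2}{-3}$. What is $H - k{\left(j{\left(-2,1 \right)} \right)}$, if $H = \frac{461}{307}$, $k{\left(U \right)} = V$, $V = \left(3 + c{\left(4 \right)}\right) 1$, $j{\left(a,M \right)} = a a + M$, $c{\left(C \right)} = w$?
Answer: $- \frac{766}{921} \approx -0.83171$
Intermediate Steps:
$w = - \frac{2}{3}$ ($w = 2 \left(- \frac{1}{3}\right) = - \frac{2}{3} \approx -0.66667$)
$c{\left(C \right)} = - \frac{2}{3}$
$j{\left(a,M \right)} = M + a^{2}$ ($j{\left(a,M \right)} = a^{2} + M = M + a^{2}$)
$V = \frac{7}{3}$ ($V = \left(3 - \frac{2}{3}\right) 1 = \frac{7}{3} \cdot 1 = \frac{7}{3} \approx 2.3333$)
$k{\left(U \right)} = \frac{7}{3}$
$H = \frac{461}{307}$ ($H = 461 \cdot \frac{1}{307} = \frac{461}{307} \approx 1.5016$)
$H - k{\left(j{\left(-2,1 \right)} \right)} = \frac{461}{307} - \frac{7}{3} = - \frac{766}{921}$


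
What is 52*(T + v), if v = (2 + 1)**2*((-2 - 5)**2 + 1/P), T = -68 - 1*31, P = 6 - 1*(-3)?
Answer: 17836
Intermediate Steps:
P = 9 (P = 6 + 3 = 9)
T = -99 (T = -68 - 31 = -99)
v = 442 (v = (2 + 1)**2*((-2 - 5)**2 + 1/9) = 3**2*((-7)**2 + 1/9) = 9*(49 + 1/9) = 9*(442/9) = 442)
52*(T + v) = 52*(-99 + 442) = 52*343 = 17836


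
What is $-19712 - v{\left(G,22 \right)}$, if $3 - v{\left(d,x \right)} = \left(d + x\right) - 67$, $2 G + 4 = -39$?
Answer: $- \frac{39563}{2} \approx -19782.0$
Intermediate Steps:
$G = - \frac{43}{2}$ ($G = -2 + \frac{1}{2} \left(-39\right) = -2 - \frac{39}{2} = - \frac{43}{2} \approx -21.5$)
$v{\left(d,x \right)} = 70 - d - x$ ($v{\left(d,x \right)} = 3 - \left(\left(d + x\right) - 67\right) = 3 - \left(-67 + d + x\right) = 70 - d - x$)
$-19712 - v{\left(G,22 \right)} = -19712 - \left(70 - - \frac{43}{2} - 22\right) = -19712 - \left(70 + \frac{43}{2} - 22\right) = -19712 - \frac{139}{2} = - \frac{39563}{2}$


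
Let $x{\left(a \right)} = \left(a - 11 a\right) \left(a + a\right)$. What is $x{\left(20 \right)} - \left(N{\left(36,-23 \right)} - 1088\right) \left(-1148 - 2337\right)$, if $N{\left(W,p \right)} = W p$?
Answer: $-6685260$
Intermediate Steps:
$x{\left(a \right)} = - 20 a^{2}$ ($x{\left(a \right)} = - 10 a 2 a = - 20 a^{2}$)
$x{\left(20 \right)} - \left(N{\left(36,-23 \right)} - 1088\right) \left(-1148 - 2337\right) = - 20 \cdot 20^{2} - \left(36 \left(-23\right) - 1088\right) \left(-1148 - 2337\right) = \left(-20\right) 400 - \left(-828 - 1088\right) \left(-3485\right) = -8000 - \left(-1916\right) \left(-3485\right) = -8000 - 6677260 = -6685260$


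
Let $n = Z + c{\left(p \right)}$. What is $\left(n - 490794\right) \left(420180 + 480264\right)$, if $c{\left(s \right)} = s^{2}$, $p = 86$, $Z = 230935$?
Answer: $-227328793572$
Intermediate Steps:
$n = 238331$ ($n = 230935 + 86^{2} = 230935 + 7396 = 238331$)
$\left(n - 490794\right) \left(420180 + 480264\right) = \left(238331 - 490794\right) \left(420180 + 480264\right) = \left(-252463\right) 900444 = -227328793572$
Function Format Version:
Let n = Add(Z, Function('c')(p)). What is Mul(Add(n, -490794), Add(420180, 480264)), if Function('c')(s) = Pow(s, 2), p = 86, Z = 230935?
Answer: -227328793572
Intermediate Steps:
n = 238331 (n = Add(230935, Pow(86, 2)) = Add(230935, 7396) = 238331)
Mul(Add(n, -490794), Add(420180, 480264)) = Mul(Add(238331, -490794), Add(420180, 480264)) = Mul(-252463, 900444) = -227328793572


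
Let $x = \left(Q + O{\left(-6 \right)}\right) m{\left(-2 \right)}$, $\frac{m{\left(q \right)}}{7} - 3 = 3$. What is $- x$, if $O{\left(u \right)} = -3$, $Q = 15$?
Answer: $-504$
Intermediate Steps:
$m{\left(q \right)} = 42$ ($m{\left(q \right)} = 21 + 7 \cdot 3 = 21 + 21 = 42$)
$x = 504$ ($x = \left(15 - 3\right) 42 = 12 \cdot 42 = 504$)
$- x = \left(-1\right) 504 = -504$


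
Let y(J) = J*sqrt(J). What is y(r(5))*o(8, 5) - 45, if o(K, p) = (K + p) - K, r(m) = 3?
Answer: -45 + 15*sqrt(3) ≈ -19.019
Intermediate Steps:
o(K, p) = p
y(J) = J**(3/2)
y(r(5))*o(8, 5) - 45 = 3**(3/2)*5 - 45 = (3*sqrt(3))*5 - 45 = 15*sqrt(3) - 45 = -45 + 15*sqrt(3)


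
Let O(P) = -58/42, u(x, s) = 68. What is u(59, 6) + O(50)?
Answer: 1399/21 ≈ 66.619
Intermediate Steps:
O(P) = -29/21 (O(P) = -58*1/42 = -29/21)
u(59, 6) + O(50) = 68 - 29/21 = 1399/21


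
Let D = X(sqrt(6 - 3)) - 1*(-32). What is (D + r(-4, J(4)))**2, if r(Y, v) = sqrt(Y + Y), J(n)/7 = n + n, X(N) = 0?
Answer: 1016 + 128*I*sqrt(2) ≈ 1016.0 + 181.02*I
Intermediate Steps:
J(n) = 14*n (J(n) = 7*(n + n) = 7*(2*n) = 14*n)
D = 32 (D = 0 - 1*(-32) = 0 + 32 = 32)
r(Y, v) = sqrt(2)*sqrt(Y) (r(Y, v) = sqrt(2*Y) = sqrt(2)*sqrt(Y))
(D + r(-4, J(4)))**2 = (32 + sqrt(2)*sqrt(-4))**2 = (32 + sqrt(2)*(2*I))**2 = (32 + 2*I*sqrt(2))**2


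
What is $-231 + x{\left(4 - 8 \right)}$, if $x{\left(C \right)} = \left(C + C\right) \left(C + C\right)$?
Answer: $-167$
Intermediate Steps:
$x{\left(C \right)} = 4 C^{2}$ ($x{\left(C \right)} = 2 C 2 C = 4 C^{2}$)
$-231 + x{\left(4 - 8 \right)} = -231 + 4 \left(4 - 8\right)^{2} = -231 + 4 \left(-4\right)^{2} = -231 + 4 \cdot 16 = -231 + 64 = -167$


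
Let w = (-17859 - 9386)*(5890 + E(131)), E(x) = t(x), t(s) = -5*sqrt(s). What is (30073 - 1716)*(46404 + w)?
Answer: -4549218400622 + 3862932325*sqrt(131) ≈ -4.5050e+12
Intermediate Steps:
E(x) = -5*sqrt(x)
w = -160473050 + 136225*sqrt(131) (w = (-17859 - 9386)*(5890 - 5*sqrt(131)) = -27245*(5890 - 5*sqrt(131)) = -160473050 + 136225*sqrt(131) ≈ -1.5891e+8)
(30073 - 1716)*(46404 + w) = (30073 - 1716)*(46404 + (-160473050 + 136225*sqrt(131))) = 28357*(-160426646 + 136225*sqrt(131)) = -4549218400622 + 3862932325*sqrt(131)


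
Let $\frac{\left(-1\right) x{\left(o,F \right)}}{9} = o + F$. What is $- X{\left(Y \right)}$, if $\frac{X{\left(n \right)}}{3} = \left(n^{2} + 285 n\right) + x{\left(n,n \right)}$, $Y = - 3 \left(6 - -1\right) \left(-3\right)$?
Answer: $-62370$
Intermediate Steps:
$x{\left(o,F \right)} = - 9 F - 9 o$ ($x{\left(o,F \right)} = - 9 \left(o + F\right) = - 9 \left(F + o\right) = - 9 F - 9 o$)
$Y = 63$ ($Y = - 3 \left(6 + 1\right) \left(-3\right) = \left(-3\right) 7 \left(-3\right) = \left(-21\right) \left(-3\right) = 63$)
$X{\left(n \right)} = 3 n^{2} + 801 n$ ($X{\left(n \right)} = 3 \left(\left(n^{2} + 285 n\right) - 18 n\right) = 3 \left(n^{2} + 267 n\right) = 3 n^{2} + 801 n$)
$- X{\left(Y \right)} = - 3 \cdot 63 \left(267 + 63\right) = - 3 \cdot 63 \cdot 330 = \left(-1\right) 62370 = -62370$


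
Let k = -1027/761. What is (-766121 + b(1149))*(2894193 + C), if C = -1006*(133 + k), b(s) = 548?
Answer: -1608999994627761/761 ≈ -2.1143e+12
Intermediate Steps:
k = -1027/761 (k = -1027*1/761 = -1027/761 ≈ -1.3495)
C = -100787116/761 (C = -1006*(133 - 1027/761) = -1006*100186/761 = -100787116/761 ≈ -1.3244e+5)
(-766121 + b(1149))*(2894193 + C) = (-766121 + 548)*(2894193 - 100787116/761) = -765573*2101693757/761 = -1608999994627761/761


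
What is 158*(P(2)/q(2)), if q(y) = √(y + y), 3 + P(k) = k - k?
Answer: -237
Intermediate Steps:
P(k) = -3 (P(k) = -3 + (k - k) = -3 + 0 = -3)
q(y) = √2*√y (q(y) = √(2*y) = √2*√y)
158*(P(2)/q(2)) = 158*(-3/(√2*√2)) = 158*(-3/2) = -237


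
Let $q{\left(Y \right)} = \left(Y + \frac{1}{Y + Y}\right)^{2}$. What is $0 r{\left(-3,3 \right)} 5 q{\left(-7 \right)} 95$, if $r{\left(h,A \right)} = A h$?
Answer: $0$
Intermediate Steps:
$q{\left(Y \right)} = \left(Y + \frac{1}{2 Y}\right)^{2}$
$0 r{\left(-3,3 \right)} 5 q{\left(-7 \right)} 95 = 0 \cdot 3 \left(-3\right) 5 \frac{\left(1 + 2 \left(-7\right)^{2}\right)^{2}}{4 \cdot 49} \cdot 95 = 0 \left(-9\right) 5 \cdot \frac{1}{4} \cdot \frac{1}{49} \left(1 + 2 \cdot 49\right)^{2} \cdot 95 = 0 \cdot 5 \cdot \frac{1}{4} \cdot \frac{1}{49} \left(1 + 98\right)^{2} \cdot 95 = 0 \cdot \frac{1}{4} \cdot \frac{1}{49} \cdot 99^{2} \cdot 95 = 0 \cdot \frac{1}{4} \cdot \frac{1}{49} \cdot 9801 \cdot 95 = 0 \cdot \frac{9801}{196} \cdot 95 = 0 \cdot 95 = 0$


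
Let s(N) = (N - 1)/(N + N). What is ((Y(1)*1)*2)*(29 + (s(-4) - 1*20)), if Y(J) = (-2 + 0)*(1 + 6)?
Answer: -539/2 ≈ -269.50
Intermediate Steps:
s(N) = (-1 + N)/(2*N) (s(N) = (-1 + N)/((2*N)) = (-1 + N)*(1/(2*N)) = (-1 + N)/(2*N))
Y(J) = -14 (Y(J) = -2*7 = -14)
((Y(1)*1)*2)*(29 + (s(-4) - 1*20)) = (-14*1*2)*(29 + ((½)*(-1 - 4)/(-4) - 1*20)) = (-14*2)*(29 + ((½)*(-¼)*(-5) - 20)) = -28*(29 + (5/8 - 20)) = -28*(29 - 155/8) = -28*77/8 = -539/2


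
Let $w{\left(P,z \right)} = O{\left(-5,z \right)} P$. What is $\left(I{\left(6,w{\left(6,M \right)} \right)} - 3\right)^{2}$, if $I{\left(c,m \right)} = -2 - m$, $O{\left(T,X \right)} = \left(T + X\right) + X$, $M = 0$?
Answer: $625$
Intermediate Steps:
$O{\left(T,X \right)} = T + 2 X$
$w{\left(P,z \right)} = P \left(-5 + 2 z\right)$ ($w{\left(P,z \right)} = \left(-5 + 2 z\right) P = P \left(-5 + 2 z\right)$)
$\left(I{\left(6,w{\left(6,M \right)} \right)} - 3\right)^{2} = \left(\left(-2 - 6 \left(-5 + 2 \cdot 0\right)\right) - 3\right)^{2} = \left(\left(-2 - 6 \left(-5 + 0\right)\right) - 3\right)^{2} = \left(\left(-2 - 6 \left(-5\right)\right) - 3\right)^{2} = \left(\left(-2 - -30\right) - 3\right)^{2} = \left(\left(-2 + 30\right) - 3\right)^{2} = \left(28 - 3\right)^{2} = 25^{2} = 625$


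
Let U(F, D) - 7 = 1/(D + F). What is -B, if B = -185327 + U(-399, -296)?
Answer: 128797401/695 ≈ 1.8532e+5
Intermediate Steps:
U(F, D) = 7 + 1/(D + F)
B = -128797401/695 (B = -185327 + (1 + 7*(-296) + 7*(-399))/(-296 - 399) = -185327 + (1 - 2072 - 2793)/(-695) = -185327 - 1/695*(-4864) = -185327 + 4864/695 = -128797401/695 ≈ -1.8532e+5)
-B = -1*(-128797401/695) = 128797401/695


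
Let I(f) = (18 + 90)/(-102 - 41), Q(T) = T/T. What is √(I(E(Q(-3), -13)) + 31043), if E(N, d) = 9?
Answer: √634782863/143 ≈ 176.19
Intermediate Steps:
Q(T) = 1
I(f) = -108/143 (I(f) = 108/(-143) = 108*(-1/143) = -108/143)
√(I(E(Q(-3), -13)) + 31043) = √(-108/143 + 31043) = √(4439041/143) = √634782863/143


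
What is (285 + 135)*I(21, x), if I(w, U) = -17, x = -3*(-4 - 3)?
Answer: -7140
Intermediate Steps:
x = 21 (x = -3*(-7) = 21)
(285 + 135)*I(21, x) = (285 + 135)*(-17) = 420*(-17) = -7140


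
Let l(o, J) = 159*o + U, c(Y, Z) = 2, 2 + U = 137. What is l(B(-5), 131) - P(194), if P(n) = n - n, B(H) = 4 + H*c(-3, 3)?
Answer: -819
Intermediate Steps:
U = 135 (U = -2 + 137 = 135)
B(H) = 4 + 2*H (B(H) = 4 + H*2 = 4 + 2*H)
l(o, J) = 135 + 159*o (l(o, J) = 159*o + 135 = 135 + 159*o)
P(n) = 0
l(B(-5), 131) - P(194) = (135 + 159*(4 + 2*(-5))) - 1*0 = (135 + 159*(4 - 10)) + 0 = (135 + 159*(-6)) + 0 = (135 - 954) + 0 = -819 + 0 = -819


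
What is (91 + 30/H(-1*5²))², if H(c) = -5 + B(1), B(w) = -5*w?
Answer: 7744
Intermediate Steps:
H(c) = -10 (H(c) = -5 - 5*1 = -5 - 5 = -10)
(91 + 30/H(-1*5²))² = (91 + 30/(-10))² = (91 + 30*(-⅒))² = (91 - 3)² = 88² = 7744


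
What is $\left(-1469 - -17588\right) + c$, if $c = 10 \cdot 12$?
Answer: $16239$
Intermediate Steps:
$c = 120$
$\left(-1469 - -17588\right) + c = \left(-1469 - -17588\right) + 120 = \left(-1469 + 17588\right) + 120 = 16119 + 120 = 16239$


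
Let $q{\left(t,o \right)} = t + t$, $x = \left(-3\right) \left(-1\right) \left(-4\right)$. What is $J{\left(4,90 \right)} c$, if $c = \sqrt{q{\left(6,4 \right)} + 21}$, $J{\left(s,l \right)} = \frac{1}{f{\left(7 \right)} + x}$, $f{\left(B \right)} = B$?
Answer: $- \frac{\sqrt{33}}{5} \approx -1.1489$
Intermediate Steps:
$x = -12$ ($x = 3 \left(-4\right) = -12$)
$q{\left(t,o \right)} = 2 t$
$J{\left(s,l \right)} = - \frac{1}{5}$ ($J{\left(s,l \right)} = \frac{1}{7 - 12} = \frac{1}{-5} = - \frac{1}{5}$)
$c = \sqrt{33}$ ($c = \sqrt{2 \cdot 6 + 21} = \sqrt{12 + 21} = \sqrt{33} \approx 5.7446$)
$J{\left(4,90 \right)} c = - \frac{\sqrt{33}}{5}$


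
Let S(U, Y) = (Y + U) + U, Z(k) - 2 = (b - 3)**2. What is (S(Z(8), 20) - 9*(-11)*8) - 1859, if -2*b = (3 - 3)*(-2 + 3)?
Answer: -1025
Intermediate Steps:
b = 0 (b = -(3 - 3)*(-2 + 3)/2 = -0 = -1/2*0 = 0)
Z(k) = 11 (Z(k) = 2 + (0 - 3)**2 = 2 + (-3)**2 = 2 + 9 = 11)
S(U, Y) = Y + 2*U (S(U, Y) = (U + Y) + U = Y + 2*U)
(S(Z(8), 20) - 9*(-11)*8) - 1859 = ((20 + 2*11) - 9*(-11)*8) - 1859 = ((20 + 22) + 99*8) - 1859 = (42 + 792) - 1859 = 834 - 1859 = -1025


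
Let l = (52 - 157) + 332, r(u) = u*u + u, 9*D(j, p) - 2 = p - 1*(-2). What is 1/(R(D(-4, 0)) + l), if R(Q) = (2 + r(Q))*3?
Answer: 27/6343 ≈ 0.0042567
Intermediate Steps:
D(j, p) = 4/9 + p/9 (D(j, p) = 2/9 + (p - 1*(-2))/9 = 2/9 + (p + 2)/9 = 2/9 + (2 + p)/9 = 2/9 + (2/9 + p/9) = 4/9 + p/9)
r(u) = u + u² (r(u) = u² + u = u + u²)
l = 227 (l = -105 + 332 = 227)
R(Q) = 6 + 3*Q*(1 + Q) (R(Q) = (2 + Q*(1 + Q))*3 = 6 + 3*Q*(1 + Q))
1/(R(D(-4, 0)) + l) = 1/((6 + 3*(4/9 + (⅑)*0)*(1 + (4/9 + (⅑)*0))) + 227) = 1/((6 + 3*(4/9 + 0)*(1 + (4/9 + 0))) + 227) = 1/((6 + 3*(4/9)*(1 + 4/9)) + 227) = 1/((6 + 3*(4/9)*(13/9)) + 227) = 1/((6 + 52/27) + 227) = 1/(214/27 + 227) = 1/(6343/27) = 27/6343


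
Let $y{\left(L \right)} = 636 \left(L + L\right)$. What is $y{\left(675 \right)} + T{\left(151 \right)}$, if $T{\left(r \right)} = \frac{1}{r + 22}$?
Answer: $\frac{148537801}{173} \approx 8.586 \cdot 10^{5}$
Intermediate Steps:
$T{\left(r \right)} = \frac{1}{22 + r}$
$y{\left(L \right)} = 1272 L$ ($y{\left(L \right)} = 636 \cdot 2 L = 1272 L$)
$y{\left(675 \right)} + T{\left(151 \right)} = 1272 \cdot 675 + \frac{1}{22 + 151} = 858600 + \frac{1}{173} = \frac{148537801}{173}$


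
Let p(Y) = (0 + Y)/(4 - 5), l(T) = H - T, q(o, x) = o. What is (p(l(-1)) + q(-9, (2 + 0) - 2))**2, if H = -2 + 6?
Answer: 196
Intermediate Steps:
H = 4
l(T) = 4 - T
p(Y) = -Y (p(Y) = Y/(-1) = Y*(-1) = -Y)
(p(l(-1)) + q(-9, (2 + 0) - 2))**2 = (-(4 - 1*(-1)) - 9)**2 = (-(4 + 1) - 9)**2 = (-1*5 - 9)**2 = (-5 - 9)**2 = (-14)**2 = 196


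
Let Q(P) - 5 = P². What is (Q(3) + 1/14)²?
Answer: 38809/196 ≈ 198.01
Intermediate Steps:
Q(P) = 5 + P²
(Q(3) + 1/14)² = ((5 + 3²) + 1/14)² = ((5 + 9) + 1/14)² = (14 + 1/14)² = (197/14)² = 38809/196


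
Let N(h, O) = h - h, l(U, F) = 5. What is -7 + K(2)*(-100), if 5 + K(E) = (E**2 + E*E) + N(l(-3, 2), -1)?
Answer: -307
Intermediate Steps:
N(h, O) = 0
K(E) = -5 + 2*E**2 (K(E) = -5 + ((E**2 + E*E) + 0) = -5 + ((E**2 + E**2) + 0) = -5 + (2*E**2 + 0) = -5 + 2*E**2)
-7 + K(2)*(-100) = -7 + (-5 + 2*2**2)*(-100) = -7 + (-5 + 2*4)*(-100) = -7 + (-5 + 8)*(-100) = -7 + 3*(-100) = -7 - 300 = -307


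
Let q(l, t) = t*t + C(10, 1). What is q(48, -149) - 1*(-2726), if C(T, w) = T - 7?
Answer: 24930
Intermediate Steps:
C(T, w) = -7 + T
q(l, t) = 3 + t² (q(l, t) = t*t + (-7 + 10) = t² + 3 = 3 + t²)
q(48, -149) - 1*(-2726) = (3 + (-149)²) - 1*(-2726) = (3 + 22201) + 2726 = 22204 + 2726 = 24930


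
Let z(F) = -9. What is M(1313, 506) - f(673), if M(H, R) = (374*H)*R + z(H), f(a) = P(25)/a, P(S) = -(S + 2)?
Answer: 167225265326/673 ≈ 2.4848e+8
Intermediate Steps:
P(S) = -2 - S (P(S) = -(2 + S) = -2 - S)
f(a) = -27/a (f(a) = (-2 - 1*25)/a = (-2 - 25)/a = -27/a)
M(H, R) = -9 + 374*H*R (M(H, R) = (374*H)*R - 9 = 374*H*R - 9 = -9 + 374*H*R)
M(1313, 506) - f(673) = (-9 + 374*1313*506) - (-27)/673 = (-9 + 248477372) - (-27)/673 = 248477363 - 1*(-27/673) = 248477363 + 27/673 = 167225265326/673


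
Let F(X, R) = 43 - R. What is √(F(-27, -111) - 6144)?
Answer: I*√5990 ≈ 77.395*I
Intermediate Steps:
√(F(-27, -111) - 6144) = √((43 - 1*(-111)) - 6144) = √((43 + 111) - 6144) = √(154 - 6144) = √(-5990) = I*√5990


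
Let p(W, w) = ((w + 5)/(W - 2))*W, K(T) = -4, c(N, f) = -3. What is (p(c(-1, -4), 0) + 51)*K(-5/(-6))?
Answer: -216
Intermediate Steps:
p(W, w) = W*(5 + w)/(-2 + W) (p(W, w) = ((5 + w)/(-2 + W))*W = W*(5 + w)/(-2 + W))
(p(c(-1, -4), 0) + 51)*K(-5/(-6)) = (-3*(5 + 0)/(-2 - 3) + 51)*(-4) = (-3*5/(-5) + 51)*(-4) = (-3*(-⅕)*5 + 51)*(-4) = (3 + 51)*(-4) = 54*(-4) = -216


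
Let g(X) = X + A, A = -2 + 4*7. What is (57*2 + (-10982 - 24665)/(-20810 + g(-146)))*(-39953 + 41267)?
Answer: 1591035219/10465 ≈ 1.5203e+5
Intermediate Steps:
A = 26 (A = -2 + 28 = 26)
g(X) = 26 + X (g(X) = X + 26 = 26 + X)
(57*2 + (-10982 - 24665)/(-20810 + g(-146)))*(-39953 + 41267) = (57*2 + (-10982 - 24665)/(-20810 + (26 - 146)))*(-39953 + 41267) = (114 - 35647/(-20810 - 120))*1314 = (114 - 35647/(-20930))*1314 = (114 - 35647*(-1/20930))*1314 = (114 + 35647/20930)*1314 = (2421667/20930)*1314 = 1591035219/10465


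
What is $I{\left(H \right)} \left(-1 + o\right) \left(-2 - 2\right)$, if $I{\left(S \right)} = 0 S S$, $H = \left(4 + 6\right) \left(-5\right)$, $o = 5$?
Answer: $0$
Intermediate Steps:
$H = -50$ ($H = 10 \left(-5\right) = -50$)
$I{\left(S \right)} = 0$ ($I{\left(S \right)} = 0 S = 0$)
$I{\left(H \right)} \left(-1 + o\right) \left(-2 - 2\right) = 0 \left(-1 + 5\right) \left(-2 - 2\right) = 0 \cdot 4 \left(-4\right) = 0 \left(-4\right) = 0$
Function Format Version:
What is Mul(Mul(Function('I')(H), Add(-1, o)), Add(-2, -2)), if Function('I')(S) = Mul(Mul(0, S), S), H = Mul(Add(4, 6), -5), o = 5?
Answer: 0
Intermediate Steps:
H = -50 (H = Mul(10, -5) = -50)
Function('I')(S) = 0 (Function('I')(S) = Mul(0, S) = 0)
Mul(Mul(Function('I')(H), Add(-1, o)), Add(-2, -2)) = Mul(Mul(0, Add(-1, 5)), Add(-2, -2)) = Mul(Mul(0, 4), -4) = Mul(0, -4) = 0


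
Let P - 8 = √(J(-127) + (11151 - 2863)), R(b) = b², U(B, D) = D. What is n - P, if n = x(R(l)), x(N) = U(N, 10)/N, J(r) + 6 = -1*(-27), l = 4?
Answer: -59/8 - √8309 ≈ -98.529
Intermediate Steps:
J(r) = 21 (J(r) = -6 - 1*(-27) = -6 + 27 = 21)
x(N) = 10/N
n = 5/8 (n = 10/(4²) = 10/16 = 10*(1/16) = 5/8 ≈ 0.62500)
P = 8 + √8309 (P = 8 + √(21 + (11151 - 2863)) = 8 + √(21 + 8288) = 8 + √8309 ≈ 99.154)
n - P = 5/8 - (8 + √8309) = 5/8 + (-8 - √8309) = -59/8 - √8309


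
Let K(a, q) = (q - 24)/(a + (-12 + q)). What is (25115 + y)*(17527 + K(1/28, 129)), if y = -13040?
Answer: 693574946925/3277 ≈ 2.1165e+8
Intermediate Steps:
K(a, q) = (-24 + q)/(-12 + a + q)
(25115 + y)*(17527 + K(1/28, 129)) = (25115 - 13040)*(17527 + (-24 + 129)/(-12 + 1/28 + 129)) = 12075*(17527 + 105/(-12 + 1/28 + 129)) = 12075*(17527 + 105/(3277/28)) = 12075*(17527 + (28/3277)*105) = 12075*(17527 + 2940/3277) = 12075*(57438919/3277) = 693574946925/3277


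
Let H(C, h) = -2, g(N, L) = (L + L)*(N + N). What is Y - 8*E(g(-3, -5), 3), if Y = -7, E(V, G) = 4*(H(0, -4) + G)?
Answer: -39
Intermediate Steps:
g(N, L) = 4*L*N (g(N, L) = (2*L)*(2*N) = 4*L*N)
E(V, G) = -8 + 4*G (E(V, G) = 4*(-2 + G) = -8 + 4*G)
Y - 8*E(g(-3, -5), 3) = -7 - 8*(-8 + 4*3) = -7 - 8*(-8 + 12) = -7 - 8*4 = -7 - 32 = -39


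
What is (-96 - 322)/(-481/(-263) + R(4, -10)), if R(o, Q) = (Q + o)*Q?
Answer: -109934/16261 ≈ -6.7606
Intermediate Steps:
R(o, Q) = Q*(Q + o)
(-96 - 322)/(-481/(-263) + R(4, -10)) = (-96 - 322)/(-481/(-263) - 10*(-10 + 4)) = -418/(-481*(-1/263) - 10*(-6)) = -418/(481/263 + 60) = -418/16261/263 = -418*263/16261 = -109934/16261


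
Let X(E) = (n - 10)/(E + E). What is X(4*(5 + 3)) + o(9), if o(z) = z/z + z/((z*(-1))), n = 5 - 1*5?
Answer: -5/32 ≈ -0.15625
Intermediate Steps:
n = 0 (n = 5 - 5 = 0)
o(z) = 0 (o(z) = 1 + z/((-z)) = 1 + z*(-1/z) = 1 - 1 = 0)
X(E) = -5/E (X(E) = (0 - 10)/(E + E) = -10*1/(2*E) = -5/E)
X(4*(5 + 3)) + o(9) = -5*1/(4*(5 + 3)) + 0 = -5/(4*8) + 0 = -5/32 + 0 = -5/32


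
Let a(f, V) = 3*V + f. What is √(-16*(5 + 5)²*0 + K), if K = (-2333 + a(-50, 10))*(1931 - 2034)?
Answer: √242359 ≈ 492.30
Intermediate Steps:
a(f, V) = f + 3*V
K = 242359 (K = (-2333 + (-50 + 3*10))*(1931 - 2034) = (-2333 + (-50 + 30))*(-103) = (-2333 - 20)*(-103) = -2353*(-103) = 242359)
√(-16*(5 + 5)²*0 + K) = √(-16*(5 + 5)²*0 + 242359) = √(-16*10²*0 + 242359) = √(-16*100*0 + 242359) = √(-1600*0 + 242359) = √(0 + 242359) = √242359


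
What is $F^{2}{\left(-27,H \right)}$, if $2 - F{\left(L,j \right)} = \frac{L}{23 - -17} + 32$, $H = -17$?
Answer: $\frac{1375929}{1600} \approx 859.96$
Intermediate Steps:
$F{\left(L,j \right)} = -30 - \frac{L}{40}$ ($F{\left(L,j \right)} = 2 - \left(\frac{L}{23 - -17} + 32\right) = 2 - \left(\frac{L}{23 + 17} + 32\right) = 2 - \left(\frac{L}{40} + 32\right) = 2 - \left(32 + \frac{L}{40}\right) = -30 - \frac{L}{40}$)
$F^{2}{\left(-27,H \right)} = \left(-30 - - \frac{27}{40}\right)^{2} = \left(-30 + \frac{27}{40}\right)^{2} = \left(- \frac{1173}{40}\right)^{2} = \frac{1375929}{1600}$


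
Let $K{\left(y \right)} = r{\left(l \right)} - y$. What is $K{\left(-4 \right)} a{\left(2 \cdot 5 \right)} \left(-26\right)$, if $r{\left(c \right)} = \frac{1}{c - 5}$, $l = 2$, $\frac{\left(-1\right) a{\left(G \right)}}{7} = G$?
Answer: $\frac{20020}{3} \approx 6673.3$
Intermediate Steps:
$a{\left(G \right)} = - 7 G$
$r{\left(c \right)} = \frac{1}{-5 + c}$
$K{\left(y \right)} = - \frac{1}{3} - y$ ($K{\left(y \right)} = \frac{1}{-5 + 2} - y = \frac{1}{-3} - y = - \frac{1}{3} - y$)
$K{\left(-4 \right)} a{\left(2 \cdot 5 \right)} \left(-26\right) = \left(- \frac{1}{3} - -4\right) - 7 \cdot 2 \cdot 5 \left(-26\right) = \left(- \frac{1}{3} + 4\right) \left(-7\right) 10 \left(-26\right) = \frac{11 \left(\left(-70\right) \left(-26\right)\right)}{3} = \frac{11}{3} \cdot 1820 = \frac{20020}{3}$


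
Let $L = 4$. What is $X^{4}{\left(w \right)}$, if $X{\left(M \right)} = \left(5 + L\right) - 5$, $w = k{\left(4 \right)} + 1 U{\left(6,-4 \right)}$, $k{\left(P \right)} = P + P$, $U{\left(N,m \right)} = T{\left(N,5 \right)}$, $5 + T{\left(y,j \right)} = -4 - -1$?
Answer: $256$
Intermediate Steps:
$T{\left(y,j \right)} = -8$ ($T{\left(y,j \right)} = -5 - 3 = -8$)
$U{\left(N,m \right)} = -8$
$k{\left(P \right)} = 2 P$
$w = 0$ ($w = 2 \cdot 4 + 1 \left(-8\right) = 8 - 8 = 0$)
$X{\left(M \right)} = 4$ ($X{\left(M \right)} = \left(5 + 4\right) - 5 = 9 - 5 = 4$)
$X^{4}{\left(w \right)} = 4^{4} = 256$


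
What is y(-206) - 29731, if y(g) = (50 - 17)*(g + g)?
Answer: -43327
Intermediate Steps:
y(g) = 66*g (y(g) = 33*(2*g) = 66*g)
y(-206) - 29731 = 66*(-206) - 29731 = -13596 - 29731 = -43327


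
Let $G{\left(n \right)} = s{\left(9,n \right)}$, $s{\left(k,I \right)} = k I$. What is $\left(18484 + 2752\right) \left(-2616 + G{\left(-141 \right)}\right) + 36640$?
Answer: $-82465220$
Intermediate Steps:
$s{\left(k,I \right)} = I k$
$G{\left(n \right)} = 9 n$ ($G{\left(n \right)} = n 9 = 9 n$)
$\left(18484 + 2752\right) \left(-2616 + G{\left(-141 \right)}\right) + 36640 = \left(18484 + 2752\right) \left(-2616 + 9 \left(-141\right)\right) + 36640 = 21236 \left(-2616 - 1269\right) + 36640 = 21236 \left(-3885\right) + 36640 = -82501860 + 36640 = -82465220$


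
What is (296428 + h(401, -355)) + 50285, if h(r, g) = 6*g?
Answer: 344583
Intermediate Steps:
(296428 + h(401, -355)) + 50285 = (296428 + 6*(-355)) + 50285 = (296428 - 2130) + 50285 = 294298 + 50285 = 344583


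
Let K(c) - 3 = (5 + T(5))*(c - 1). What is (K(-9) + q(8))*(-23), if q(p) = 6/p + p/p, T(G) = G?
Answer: 8763/4 ≈ 2190.8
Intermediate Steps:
q(p) = 1 + 6/p (q(p) = 6/p + 1 = 1 + 6/p)
K(c) = -7 + 10*c (K(c) = 3 + (5 + 5)*(c - 1) = 3 + 10*(-1 + c) = 3 + (-10 + 10*c) = -7 + 10*c)
(K(-9) + q(8))*(-23) = ((-7 + 10*(-9)) + (6 + 8)/8)*(-23) = ((-7 - 90) + (⅛)*14)*(-23) = (-97 + 7/4)*(-23) = -381/4*(-23) = 8763/4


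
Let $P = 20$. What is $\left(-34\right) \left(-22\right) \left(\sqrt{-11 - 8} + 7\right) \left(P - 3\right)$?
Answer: $89012 + 12716 i \sqrt{19} \approx 89012.0 + 55428.0 i$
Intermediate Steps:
$\left(-34\right) \left(-22\right) \left(\sqrt{-11 - 8} + 7\right) \left(P - 3\right) = \left(-34\right) \left(-22\right) \left(\sqrt{-11 - 8} + 7\right) \left(20 - 3\right) = 748 \left(\sqrt{-19} + 7\right) 17 = 748 \left(i \sqrt{19} + 7\right) 17 = 748 \left(7 + i \sqrt{19}\right) 17 = 748 \left(119 + 17 i \sqrt{19}\right) = 89012 + 12716 i \sqrt{19}$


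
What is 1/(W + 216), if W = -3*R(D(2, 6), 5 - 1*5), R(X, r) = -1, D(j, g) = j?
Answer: 1/219 ≈ 0.0045662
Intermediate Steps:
W = 3 (W = -3*(-1) = 3)
1/(W + 216) = 1/(3 + 216) = 1/219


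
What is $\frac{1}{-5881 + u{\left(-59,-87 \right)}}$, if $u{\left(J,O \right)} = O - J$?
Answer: $- \frac{1}{5909} \approx -0.00016923$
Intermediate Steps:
$\frac{1}{-5881 + u{\left(-59,-87 \right)}} = \frac{1}{-5881 - 28} = \frac{1}{-5909} = - \frac{1}{5909}$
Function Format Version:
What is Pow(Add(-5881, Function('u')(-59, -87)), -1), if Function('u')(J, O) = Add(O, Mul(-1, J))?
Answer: Rational(-1, 5909) ≈ -0.00016923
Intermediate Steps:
Pow(Add(-5881, Function('u')(-59, -87)), -1) = Pow(Add(-5881, Add(-87, Mul(-1, -59))), -1) = Pow(Add(-5881, Add(-87, 59)), -1) = Pow(Add(-5881, -28), -1) = Pow(-5909, -1) = Rational(-1, 5909)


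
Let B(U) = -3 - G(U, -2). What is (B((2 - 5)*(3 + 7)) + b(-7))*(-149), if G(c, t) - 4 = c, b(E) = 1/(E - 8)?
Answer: -51256/15 ≈ -3417.1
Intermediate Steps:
b(E) = 1/(-8 + E)
G(c, t) = 4 + c
B(U) = -7 - U (B(U) = -3 - (4 + U) = -3 + (-4 - U) = -7 - U)
(B((2 - 5)*(3 + 7)) + b(-7))*(-149) = ((-7 - (2 - 5)*(3 + 7)) + 1/(-8 - 7))*(-149) = ((-7 - (-3)*10) + 1/(-15))*(-149) = ((-7 - 1*(-30)) - 1/15)*(-149) = ((-7 + 30) - 1/15)*(-149) = (23 - 1/15)*(-149) = (344/15)*(-149) = -51256/15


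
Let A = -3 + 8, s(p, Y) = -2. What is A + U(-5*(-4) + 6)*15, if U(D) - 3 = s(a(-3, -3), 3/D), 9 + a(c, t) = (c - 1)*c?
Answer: 20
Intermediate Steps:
a(c, t) = -9 + c*(-1 + c) (a(c, t) = -9 + (c - 1)*c = -9 + (-1 + c)*c = -9 + c*(-1 + c))
U(D) = 1 (U(D) = 3 - 2 = 1)
A = 5
A + U(-5*(-4) + 6)*15 = 5 + 1*15 = 5 + 15 = 20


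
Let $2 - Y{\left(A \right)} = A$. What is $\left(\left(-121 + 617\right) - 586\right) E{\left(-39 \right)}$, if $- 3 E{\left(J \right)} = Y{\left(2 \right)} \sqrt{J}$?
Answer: $0$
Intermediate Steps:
$Y{\left(A \right)} = 2 - A$
$E{\left(J \right)} = 0$ ($E{\left(J \right)} = - \frac{\left(2 - 2\right) \sqrt{J}}{3} = - \frac{0 \sqrt{J}}{3} = \left(- \frac{1}{3}\right) 0 = 0$)
$\left(\left(-121 + 617\right) - 586\right) E{\left(-39 \right)} = \left(\left(-121 + 617\right) - 586\right) 0 = \left(496 - 586\right) 0 = \left(-90\right) 0 = 0$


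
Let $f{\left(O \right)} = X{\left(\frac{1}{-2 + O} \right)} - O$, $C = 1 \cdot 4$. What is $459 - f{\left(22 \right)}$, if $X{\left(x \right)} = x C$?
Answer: $\frac{2404}{5} \approx 480.8$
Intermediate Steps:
$C = 4$
$X{\left(x \right)} = 4 x$ ($X{\left(x \right)} = x 4 = 4 x$)
$f{\left(O \right)} = - O + \frac{4}{-2 + O}$ ($f{\left(O \right)} = \frac{4}{-2 + O} - O = - O + \frac{4}{-2 + O}$)
$459 - f{\left(22 \right)} = 459 - \frac{4 - 22 \left(-2 + 22\right)}{-2 + 22} = 459 - \frac{4 - 22 \cdot 20}{20} = 459 - \frac{4 - 440}{20} = 459 - \frac{1}{20} \left(-436\right) = 459 - - \frac{109}{5} = 459 + \frac{109}{5} = \frac{2404}{5}$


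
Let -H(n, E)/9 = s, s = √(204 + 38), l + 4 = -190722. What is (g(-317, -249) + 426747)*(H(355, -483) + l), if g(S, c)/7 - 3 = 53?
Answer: -81466512914 - 42286761*√2 ≈ -8.1526e+10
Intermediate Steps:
l = -190726 (l = -4 - 190722 = -190726)
g(S, c) = 392 (g(S, c) = 21 + 7*53 = 21 + 371 = 392)
s = 11*√2 (s = √242 = 11*√2 ≈ 15.556)
H(n, E) = -99*√2
(g(-317, -249) + 426747)*(H(355, -483) + l) = (392 + 426747)*(-99*√2 - 190726) = 427139*(-190726 - 99*√2) = -81466512914 - 42286761*√2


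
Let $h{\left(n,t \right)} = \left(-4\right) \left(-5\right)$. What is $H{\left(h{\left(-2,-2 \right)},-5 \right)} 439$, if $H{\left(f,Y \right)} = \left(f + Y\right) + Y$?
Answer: $4390$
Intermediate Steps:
$h{\left(n,t \right)} = 20$
$H{\left(f,Y \right)} = f + 2 Y$ ($H{\left(f,Y \right)} = \left(Y + f\right) + Y = f + 2 Y$)
$H{\left(h{\left(-2,-2 \right)},-5 \right)} 439 = \left(20 + 2 \left(-5\right)\right) 439 = \left(20 - 10\right) 439 = 10 \cdot 439 = 4390$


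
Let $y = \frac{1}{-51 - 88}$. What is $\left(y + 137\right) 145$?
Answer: $\frac{2761090}{139} \approx 19864.0$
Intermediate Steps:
$y = - \frac{1}{139}$ ($y = \frac{1}{-139} = - \frac{1}{139} \approx -0.0071942$)
$\left(y + 137\right) 145 = \left(- \frac{1}{139} + 137\right) 145 = \frac{19042}{139} \cdot 145 = \frac{2761090}{139}$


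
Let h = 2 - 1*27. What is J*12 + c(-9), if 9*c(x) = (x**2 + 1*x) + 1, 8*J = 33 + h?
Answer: 181/9 ≈ 20.111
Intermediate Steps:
h = -25 (h = 2 - 27 = -25)
J = 1 (J = (33 - 25)/8 = (1/8)*8 = 1)
c(x) = 1/9 + x/9 + x**2/9 (c(x) = ((x**2 + 1*x) + 1)/9 = ((x**2 + x) + 1)/9 = ((x + x**2) + 1)/9 = (1 + x + x**2)/9 = 1/9 + x/9 + x**2/9)
J*12 + c(-9) = 1*12 + (1/9 + (1/9)*(-9) + (1/9)*(-9)**2) = 12 + (1/9 - 1 + (1/9)*81) = 12 + (1/9 - 1 + 9) = 12 + 73/9 = 181/9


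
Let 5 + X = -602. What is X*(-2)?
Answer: 1214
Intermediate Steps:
X = -607 (X = -5 - 602 = -607)
X*(-2) = -607*(-2) = 1214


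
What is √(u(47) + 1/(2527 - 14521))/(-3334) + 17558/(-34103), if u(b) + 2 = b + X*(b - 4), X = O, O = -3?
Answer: -17558/34103 - I*√12083919018/39987996 ≈ -0.51485 - 0.002749*I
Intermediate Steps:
X = -3
u(b) = 10 - 2*b (u(b) = -2 + (b - 3*(b - 4)) = -2 + (b - 3*(-4 + b)) = -2 + (b + (12 - 3*b)) = -2 + (12 - 2*b) = 10 - 2*b)
√(u(47) + 1/(2527 - 14521))/(-3334) + 17558/(-34103) = √((10 - 2*47) + 1/(2527 - 14521))/(-3334) + 17558/(-34103) = √((10 - 94) + 1/(-11994))*(-1/3334) + 17558*(-1/34103) = √(-84 - 1/11994)*(-1/3334) - 17558/34103 = √(-1007497/11994)*(-1/3334) - 17558/34103 = (I*√12083919018/11994)*(-1/3334) - 17558/34103 = -I*√12083919018/39987996 - 17558/34103 = -17558/34103 - I*√12083919018/39987996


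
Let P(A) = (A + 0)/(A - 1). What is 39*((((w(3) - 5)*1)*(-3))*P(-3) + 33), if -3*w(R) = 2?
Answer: 7137/4 ≈ 1784.3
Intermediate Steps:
P(A) = A/(-1 + A)
w(R) = -2/3 (w(R) = -1/3*2 = -2/3)
39*((((w(3) - 5)*1)*(-3))*P(-3) + 33) = 39*((((-2/3 - 5)*1)*(-3))*(-3/(-1 - 3)) + 33) = 39*((-17/3*1*(-3))*(-3/(-4)) + 33) = 39*((-17/3*(-3))*(-3*(-1/4)) + 33) = 39*(17*(3/4) + 33) = 39*(51/4 + 33) = 39*(183/4) = 7137/4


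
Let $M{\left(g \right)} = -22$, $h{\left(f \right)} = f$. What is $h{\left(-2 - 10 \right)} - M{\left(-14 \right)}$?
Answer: $10$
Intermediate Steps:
$h{\left(-2 - 10 \right)} - M{\left(-14 \right)} = \left(-2 - 10\right) - -22 = -12 + 22 = 10$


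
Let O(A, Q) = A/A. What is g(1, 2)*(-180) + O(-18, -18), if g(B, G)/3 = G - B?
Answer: -539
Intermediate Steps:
O(A, Q) = 1
g(B, G) = -3*B + 3*G (g(B, G) = 3*(G - B) = -3*B + 3*G)
g(1, 2)*(-180) + O(-18, -18) = (-3*1 + 3*2)*(-180) + 1 = (-3 + 6)*(-180) + 1 = 3*(-180) + 1 = -540 + 1 = -539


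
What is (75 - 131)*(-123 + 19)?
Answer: 5824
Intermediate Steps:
(75 - 131)*(-123 + 19) = -56*(-104) = 5824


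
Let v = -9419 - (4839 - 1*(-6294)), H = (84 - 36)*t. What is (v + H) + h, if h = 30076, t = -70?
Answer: 6164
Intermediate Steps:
H = -3360 (H = (84 - 36)*(-70) = 48*(-70) = -3360)
v = -20552 (v = -9419 - (4839 + 6294) = -9419 - 1*11133 = -9419 - 11133 = -20552)
(v + H) + h = (-20552 - 3360) + 30076 = -23912 + 30076 = 6164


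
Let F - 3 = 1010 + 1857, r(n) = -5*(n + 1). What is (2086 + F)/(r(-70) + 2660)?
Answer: 4956/3005 ≈ 1.6493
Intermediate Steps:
r(n) = -5 - 5*n (r(n) = -5*(1 + n) = -5 - 5*n)
F = 2870 (F = 3 + (1010 + 1857) = 3 + 2867 = 2870)
(2086 + F)/(r(-70) + 2660) = (2086 + 2870)/((-5 - 5*(-70)) + 2660) = 4956/((-5 + 350) + 2660) = 4956/(345 + 2660) = 4956/3005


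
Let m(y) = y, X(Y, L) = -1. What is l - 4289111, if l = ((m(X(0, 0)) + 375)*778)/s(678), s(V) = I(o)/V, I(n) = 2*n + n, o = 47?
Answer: -135828545/47 ≈ -2.8900e+6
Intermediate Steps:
I(n) = 3*n
s(V) = 141/V (s(V) = (3*47)/V = 141/V)
l = 65759672/47 (l = ((-1 + 375)*778)/((141/678)) = (374*778)/((141*(1/678))) = 290972/(47/226) = 290972*(226/47) = 65759672/47 ≈ 1.3991e+6)
l - 4289111 = 65759672/47 - 4289111 = -135828545/47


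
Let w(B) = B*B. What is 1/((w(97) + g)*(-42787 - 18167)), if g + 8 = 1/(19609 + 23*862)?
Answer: -13145/7532460362648 ≈ -1.7451e-9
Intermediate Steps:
g = -315479/39435 (g = -8 + 1/(19609 + 23*862) = -8 + 1/(19609 + 19826) = -8 + 1/39435 = -315479/39435 ≈ -8.0000)
w(B) = B²
1/((w(97) + g)*(-42787 - 18167)) = 1/((97² - 315479/39435)*(-42787 - 18167)) = 1/((9409 - 315479/39435)*(-60954)) = 1/((370728436/39435)*(-60954)) = 1/(-7532460362648/13145) = -13145/7532460362648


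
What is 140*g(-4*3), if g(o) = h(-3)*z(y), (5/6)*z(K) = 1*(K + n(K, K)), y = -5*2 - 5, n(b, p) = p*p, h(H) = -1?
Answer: -35280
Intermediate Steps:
n(b, p) = p²
y = -15 (y = -10 - 5 = -15)
z(K) = 6*K/5 + 6*K²/5 (z(K) = 6*(1*(K + K²))/5 = 6*(K + K²)/5 = 6*K/5 + 6*K²/5)
g(o) = -252 (g(o) = -6*(-15)*(1 - 15)/5 = -6*(-15)*(-14)/5 = -1*252 = -252)
140*g(-4*3) = 140*(-252) = -35280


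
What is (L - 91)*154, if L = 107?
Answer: 2464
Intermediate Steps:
(L - 91)*154 = (107 - 91)*154 = 16*154 = 2464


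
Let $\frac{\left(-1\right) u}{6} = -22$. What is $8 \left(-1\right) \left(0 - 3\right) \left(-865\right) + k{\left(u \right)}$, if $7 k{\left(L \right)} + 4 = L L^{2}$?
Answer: $\frac{2154644}{7} \approx 3.0781 \cdot 10^{5}$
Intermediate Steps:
$u = 132$ ($u = \left(-6\right) \left(-22\right) = 132$)
$k{\left(L \right)} = - \frac{4}{7} + \frac{L^{3}}{7}$ ($k{\left(L \right)} = - \frac{4}{7} + \frac{L L^{2}}{7} = - \frac{4}{7} + \frac{L^{3}}{7}$)
$8 \left(-1\right) \left(0 - 3\right) \left(-865\right) + k{\left(u \right)} = 8 \left(-1\right) \left(0 - 3\right) \left(-865\right) - \left(\frac{4}{7} - \frac{132^{3}}{7}\right) = - 8 \left(0 - 3\right) \left(-865\right) + \left(- \frac{4}{7} + \frac{1}{7} \cdot 2299968\right) = \left(-8\right) \left(-3\right) \left(-865\right) + \left(- \frac{4}{7} + \frac{2299968}{7}\right) = 24 \left(-865\right) + \frac{2299964}{7} = -20760 + \frac{2299964}{7} = \frac{2154644}{7}$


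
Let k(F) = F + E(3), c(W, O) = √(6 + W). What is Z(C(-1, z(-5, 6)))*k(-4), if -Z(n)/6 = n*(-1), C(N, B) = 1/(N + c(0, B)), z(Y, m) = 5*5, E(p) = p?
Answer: -6/5 - 6*√6/5 ≈ -4.1394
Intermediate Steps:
z(Y, m) = 25
C(N, B) = 1/(N + √6) (C(N, B) = 1/(N + √(6 + 0)) = 1/(N + √6))
k(F) = 3 + F (k(F) = F + 3 = 3 + F)
Z(n) = 6*n (Z(n) = -6*n*(-1) = -(-6)*n = 6*n)
Z(C(-1, z(-5, 6)))*k(-4) = (6/(-1 + √6))*(3 - 4) = (6/(-1 + √6))*(-1) = -6/(-1 + √6)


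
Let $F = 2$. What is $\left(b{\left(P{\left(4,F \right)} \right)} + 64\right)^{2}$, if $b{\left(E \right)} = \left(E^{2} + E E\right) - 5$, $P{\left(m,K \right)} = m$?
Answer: $8281$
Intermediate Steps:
$b{\left(E \right)} = -5 + 2 E^{2}$ ($b{\left(E \right)} = \left(E^{2} + E^{2}\right) - 5 = 2 E^{2} - 5 = -5 + 2 E^{2}$)
$\left(b{\left(P{\left(4,F \right)} \right)} + 64\right)^{2} = \left(\left(-5 + 2 \cdot 4^{2}\right) + 64\right)^{2} = \left(\left(-5 + 2 \cdot 16\right) + 64\right)^{2} = \left(\left(-5 + 32\right) + 64\right)^{2} = \left(27 + 64\right)^{2} = 91^{2} = 8281$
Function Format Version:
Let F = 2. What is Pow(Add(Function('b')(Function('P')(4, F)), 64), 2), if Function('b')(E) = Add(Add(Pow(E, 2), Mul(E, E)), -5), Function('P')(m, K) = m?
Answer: 8281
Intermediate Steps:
Function('b')(E) = Add(-5, Mul(2, Pow(E, 2))) (Function('b')(E) = Add(Add(Pow(E, 2), Pow(E, 2)), -5) = Add(Mul(2, Pow(E, 2)), -5) = Add(-5, Mul(2, Pow(E, 2))))
Pow(Add(Function('b')(Function('P')(4, F)), 64), 2) = Pow(Add(Add(-5, Mul(2, Pow(4, 2))), 64), 2) = Pow(Add(Add(-5, Mul(2, 16)), 64), 2) = Pow(Add(Add(-5, 32), 64), 2) = Pow(Add(27, 64), 2) = Pow(91, 2) = 8281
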